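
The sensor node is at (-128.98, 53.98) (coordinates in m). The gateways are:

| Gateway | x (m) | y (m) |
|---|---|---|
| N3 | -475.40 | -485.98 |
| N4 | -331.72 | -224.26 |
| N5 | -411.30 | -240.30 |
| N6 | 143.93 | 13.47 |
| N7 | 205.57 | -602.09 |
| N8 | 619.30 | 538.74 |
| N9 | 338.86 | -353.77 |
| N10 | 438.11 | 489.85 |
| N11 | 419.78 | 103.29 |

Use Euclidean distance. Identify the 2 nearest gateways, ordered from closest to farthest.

N6, N4

Distances from (-128.98, 53.98):
N3: √((-346.42)² + (-539.96)²) = √(120006.8164 + 291556.8016) = 641.53 m
N4: √((-202.74)² + (-278.24)²) = √(41103.5076 + 77417.4976) = 344.27 m
N5: √((-282.32)² + (-294.28)²) = √(79704.5824 + 86600.7184) = 407.81 m
N6: √((272.91)² + (-40.51)²) = √(74479.8681 + 1641.0601) = 275.90 m
N7: √((334.55)² + (-656.07)²) = √(111923.7025 + 430427.8449) = 736.45 m
N8: √((748.28)² + (484.76)²) = √(559922.9584 + 234992.2576) = 891.58 m
N9: √((467.84)² + (-407.75)²) = √(218874.2656 + 166260.0625) = 620.59 m
N10: √((567.09)² + (435.87)²) = √(321591.0681 + 189982.6569) = 715.24 m
N11: √((548.76)² + (49.31)²) = √(301137.5376 + 2431.4761) = 550.97 m
Sorted: N6 (275.90 m) < N4 (344.27 m) < N5 (407.81 m) < N11 (550.97 m) < …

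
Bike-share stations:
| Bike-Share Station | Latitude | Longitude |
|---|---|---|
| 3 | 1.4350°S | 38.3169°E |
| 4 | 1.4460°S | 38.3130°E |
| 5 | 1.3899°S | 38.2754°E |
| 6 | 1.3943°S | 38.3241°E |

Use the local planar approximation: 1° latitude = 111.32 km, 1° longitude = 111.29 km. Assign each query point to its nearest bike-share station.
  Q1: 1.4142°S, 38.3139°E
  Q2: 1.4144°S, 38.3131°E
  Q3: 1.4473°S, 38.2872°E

Q1→3; Q2→3; Q3→4

Q1 at 1.4142°S, 38.3139°E:
  3: √((-0.0208·111.32)² + (0.0030·111.29)²) = √(5.361336 + 0.111469) = 2.3394 km
  4: √((-0.0318·111.32)² + (-0.0009·111.29)²) = √(12.531430 + 0.010032) = 3.5414 km
  5: √((0.0243·111.32)² + (-0.0385·111.29)²) = √(7.317436 + 18.358354) = 5.0671 km
  6: √((0.0199·111.32)² + (0.0102·111.29)²) = √(4.907412 + 1.288584) = 2.4892 km
  → nearest: 3 (2.3394 km)
Q2 at 1.4144°S, 38.3131°E:
  3: √((-0.0206·111.32)² + (0.0038·111.29)²) = √(5.258730 + 0.178846) = 2.3319 km
  4: √((-0.0316·111.32)² + (-0.0001·111.29)²) = √(12.374298 + 0.000124) = 3.5177 km
  5: √((0.0245·111.32)² + (-0.0377·111.29)²) = √(7.438383 + 17.603336) = 5.0042 km
  6: √((0.0201·111.32)² + (0.0110·111.29)²) = √(5.006549 + 1.498641) = 2.5505 km
  → nearest: 3 (2.3319 km)
Q3 at 1.4473°S, 38.2872°E:
  3: √((0.0123·111.32)² + (0.0297·111.29)²) = √(1.874807 + 10.925094) = 3.5777 km
  4: √((0.0013·111.32)² + (0.0258·111.29)²) = √(0.020943 + 8.244260) = 2.8749 km
  5: √((0.0574·111.32)² + (-0.0118·111.29)²) = √(40.829135 + 1.724552) = 6.5233 km
  6: √((0.0530·111.32)² + (0.0369·111.29)²) = √(34.809528 + 16.864172) = 7.1884 km
  → nearest: 4 (2.8749 km)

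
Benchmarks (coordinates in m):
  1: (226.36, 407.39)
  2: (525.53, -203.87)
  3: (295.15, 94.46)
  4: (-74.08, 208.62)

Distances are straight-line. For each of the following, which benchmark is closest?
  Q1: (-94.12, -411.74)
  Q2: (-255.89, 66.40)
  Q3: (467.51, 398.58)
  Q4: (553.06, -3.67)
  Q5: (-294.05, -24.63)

Q1 at (-94.12, -411.74):
  1: 879.59 m
  2: 653.59 m
  3: 638.57 m
  4: 620.68 m
  → nearest: 4 (620.68 m)
Q2 at (-255.89, 66.40):
  1: 590.63 m
  2: 826.84 m
  3: 551.75 m
  4: 230.83 m
  → nearest: 4 (230.83 m)
Q3 at (467.51, 398.58):
  1: 241.31 m
  2: 605.24 m
  3: 349.57 m
  4: 573.94 m
  → nearest: 1 (241.31 m)
Q4 at (553.06, -3.67):
  1: 525.07 m
  2: 202.08 m
  3: 275.95 m
  4: 662.10 m
  → nearest: 2 (202.08 m)
Q5 at (-294.05, -24.63):
  1: 676.36 m
  2: 838.95 m
  3: 601.11 m
  4: 320.61 m
  → nearest: 4 (320.61 m)

Q1→4; Q2→4; Q3→1; Q4→2; Q5→4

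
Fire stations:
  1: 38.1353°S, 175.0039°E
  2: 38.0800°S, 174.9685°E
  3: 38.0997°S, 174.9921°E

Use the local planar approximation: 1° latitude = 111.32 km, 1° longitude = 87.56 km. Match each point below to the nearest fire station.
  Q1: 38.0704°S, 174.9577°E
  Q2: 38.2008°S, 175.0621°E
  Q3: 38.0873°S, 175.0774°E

Q1→2; Q2→1; Q3→3

Q1 at 38.0704°S, 174.9577°E:
  1: 8.2801 km
  2: 1.4270 km
  3: 4.4397 km
  → nearest: 2 (1.4270 km)
Q2 at 38.2008°S, 175.0621°E:
  1: 8.8958 km
  2: 15.7481 km
  3: 12.8152 km
  → nearest: 1 (8.8958 km)
Q3 at 38.0873°S, 175.0774°E:
  1: 8.3648 km
  2: 9.5698 km
  3: 7.5954 km
  → nearest: 3 (7.5954 km)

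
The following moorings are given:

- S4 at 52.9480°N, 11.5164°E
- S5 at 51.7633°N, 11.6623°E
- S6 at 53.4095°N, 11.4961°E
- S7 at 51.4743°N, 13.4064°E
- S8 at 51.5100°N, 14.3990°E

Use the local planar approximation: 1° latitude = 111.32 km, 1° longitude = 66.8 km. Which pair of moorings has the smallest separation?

Pairwise distances:
S4–S5: 132.2404 km
S4–S6: 51.3921 km
S4–S7: 207.0090 km
S4–S8: 250.4066 km
S5–S6: 183.5910 km
S5–S7: 120.8661 km
S5–S8: 184.9734 km
S6–S7: 250.3845 km
S6–S8: 286.9053 km
S7–S8: 66.4247 km
Closest pair: S4–S6 at 51.3921 km.

S4 and S6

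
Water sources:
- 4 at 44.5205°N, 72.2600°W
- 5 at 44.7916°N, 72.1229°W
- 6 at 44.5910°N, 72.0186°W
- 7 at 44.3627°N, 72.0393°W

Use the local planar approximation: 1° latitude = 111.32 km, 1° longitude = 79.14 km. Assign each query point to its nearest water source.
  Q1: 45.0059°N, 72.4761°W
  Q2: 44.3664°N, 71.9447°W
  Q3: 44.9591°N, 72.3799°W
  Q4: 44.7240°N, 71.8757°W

Q1→5; Q2→7; Q3→5; Q4→6

Q1 at 45.0059°N, 72.4761°W:
  4: 56.6766 km
  5: 36.7482 km
  6: 58.6866 km
  7: 79.5090 km
  → nearest: 5 (36.7482 km)
Q2 at 44.3664°N, 71.9447°W:
  4: 30.2807 km
  5: 49.3895 km
  6: 25.6774 km
  7: 7.4980 km
  → nearest: 7 (7.4980 km)
Q3 at 44.9591°N, 72.3799°W:
  4: 49.7385 km
  5: 27.5926 km
  6: 49.9668 km
  7: 71.6545 km
  → nearest: 5 (27.5926 km)
Q4 at 44.7240°N, 71.8757°W:
  4: 37.9232 km
  5: 20.9608 km
  6: 18.6306 km
  7: 42.2525 km
  → nearest: 6 (18.6306 km)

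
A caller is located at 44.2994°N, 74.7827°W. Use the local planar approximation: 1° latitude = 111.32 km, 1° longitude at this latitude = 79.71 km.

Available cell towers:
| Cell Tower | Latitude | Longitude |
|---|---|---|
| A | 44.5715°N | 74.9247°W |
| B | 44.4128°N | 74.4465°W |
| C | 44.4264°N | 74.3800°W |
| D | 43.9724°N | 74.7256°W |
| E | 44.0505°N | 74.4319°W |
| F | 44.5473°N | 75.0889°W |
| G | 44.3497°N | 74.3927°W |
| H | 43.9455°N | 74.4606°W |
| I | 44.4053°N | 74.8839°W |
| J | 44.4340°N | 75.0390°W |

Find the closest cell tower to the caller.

I

Distances from 44.2994°N, 74.7827°W:
A: 32.3359 km
B: 29.6229 km
C: 35.0747 km
D: 36.6851 km
E: 39.3649 km
F: 36.8411 km
G: 31.5872 km
H: 47.0238 km
I: 14.2845 km
J: 25.3354 km
Minimum: I at 14.2845 km.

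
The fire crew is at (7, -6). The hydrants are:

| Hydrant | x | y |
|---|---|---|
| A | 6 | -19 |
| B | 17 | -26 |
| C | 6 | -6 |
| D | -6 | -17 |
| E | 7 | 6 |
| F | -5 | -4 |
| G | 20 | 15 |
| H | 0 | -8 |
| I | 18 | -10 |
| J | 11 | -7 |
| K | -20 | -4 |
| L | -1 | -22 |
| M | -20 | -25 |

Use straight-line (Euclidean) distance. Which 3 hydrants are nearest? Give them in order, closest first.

Distances from (7, -6):
A: 13.0
B: 22.4
C: 1.0
D: 17.0
E: 12.0
F: 12.2
G: 24.7
H: 7.3
I: 11.7
J: 4.1
K: 27.1
L: 17.9
M: 33.0
Sorted: C (1.0) < J (4.1) < H (7.3) < I (11.7) < E (12.0) < …

C, J, H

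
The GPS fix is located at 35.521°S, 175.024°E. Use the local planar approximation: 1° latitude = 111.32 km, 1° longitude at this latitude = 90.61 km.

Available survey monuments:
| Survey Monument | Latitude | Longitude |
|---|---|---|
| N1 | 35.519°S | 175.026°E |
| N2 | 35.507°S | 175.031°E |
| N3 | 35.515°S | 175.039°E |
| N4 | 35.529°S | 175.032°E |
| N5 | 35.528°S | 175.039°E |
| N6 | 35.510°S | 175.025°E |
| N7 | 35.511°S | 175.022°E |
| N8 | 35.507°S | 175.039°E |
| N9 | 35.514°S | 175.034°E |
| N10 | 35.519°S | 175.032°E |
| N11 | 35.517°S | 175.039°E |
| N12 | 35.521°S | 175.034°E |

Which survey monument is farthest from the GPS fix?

N8

Distances from 35.521°S, 175.024°E:
N1: √((0.002·111.32)² + (0.002·90.61)²) = √(0.04957 + 0.03284) = 0.287 km
N2: √((0.014·111.32)² + (0.007·90.61)²) = √(2.42886 + 0.40230) = 1.683 km
N3: √((0.006·111.32)² + (0.015·90.61)²) = √(0.44612 + 1.84729) = 1.514 km
N4: √((-0.008·111.32)² + (0.008·90.61)²) = √(0.79310 + 0.52545) = 1.148 km
N5: √((-0.007·111.32)² + (0.015·90.61)²) = √(0.60721 + 1.84729) = 1.567 km
N6: √((0.011·111.32)² + (0.001·90.61)²) = √(1.49945 + 0.00821) = 1.228 km
N7: √((0.010·111.32)² + (-0.002·90.61)²) = √(1.23921 + 0.03284) = 1.128 km
N8: √((0.014·111.32)² + (0.015·90.61)²) = √(2.42886 + 1.84729) = 2.068 km
N9: √((0.007·111.32)² + (0.010·90.61)²) = √(0.60721 + 0.82102) = 1.195 km
N10: √((0.002·111.32)² + (0.008·90.61)²) = √(0.04957 + 0.52545) = 0.758 km
N11: √((0.004·111.32)² + (0.015·90.61)²) = √(0.19827 + 1.84729) = 1.430 km
N12: √((0.000·111.32)² + (0.010·90.61)²) = √(0.00000 + 0.82102) = 0.906 km
Maximum: N8 at 2.068 km.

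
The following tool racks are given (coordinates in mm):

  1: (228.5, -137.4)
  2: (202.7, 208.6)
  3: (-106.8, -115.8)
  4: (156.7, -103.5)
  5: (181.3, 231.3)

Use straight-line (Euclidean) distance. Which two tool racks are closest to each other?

Pairwise distances:
1–2: 347.0 mm
1–3: 336.0 mm
1–4: 79.4 mm
1–5: 371.7 mm
2–3: 448.4 mm
2–4: 315.5 mm
2–5: 31.2 mm
3–4: 263.8 mm
3–5: 451.1 mm
4–5: 335.7 mm
Closest pair: 2–5 at 31.2 mm.

2 and 5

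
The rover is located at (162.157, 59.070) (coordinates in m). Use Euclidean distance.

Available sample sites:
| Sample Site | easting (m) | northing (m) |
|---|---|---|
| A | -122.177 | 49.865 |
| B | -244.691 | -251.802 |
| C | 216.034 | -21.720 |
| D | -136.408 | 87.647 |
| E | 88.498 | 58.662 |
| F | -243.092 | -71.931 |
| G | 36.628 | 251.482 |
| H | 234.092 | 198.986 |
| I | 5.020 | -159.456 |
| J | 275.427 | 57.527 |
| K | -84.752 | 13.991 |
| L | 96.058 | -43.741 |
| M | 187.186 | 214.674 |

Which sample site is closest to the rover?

Distances from (162.157, 59.070):
A: √((-284.334)² + (-9.205)²) = √(80845.82356 + 84.73202) = 284.483 m
B: √((-406.848)² + (-310.872)²) = √(165525.29510 + 96641.40038) = 512.022 m
C: √((53.877)² + (-80.790)²) = √(2902.73113 + 6527.02410) = 97.107 m
D: √((-298.565)² + (28.577)²) = √(89141.05923 + 816.64493) = 299.929 m
E: √((-73.659)² + (-0.408)²) = √(5425.64828 + 0.16646) = 73.660 m
F: √((-405.249)² + (-131.001)²) = √(164226.75200 + 17161.26200) = 425.897 m
G: √((-125.529)² + (192.412)²) = √(15757.52984 + 37022.37774) = 229.739 m
H: √((71.935)² + (139.916)²) = √(5174.64423 + 19576.48706) = 157.325 m
I: √((-157.137)² + (-218.526)²) = √(24692.03677 + 47753.61268) = 269.157 m
J: √((113.270)² + (-1.543)²) = √(12830.09290 + 2.38085) = 113.281 m
K: √((-246.909)² + (-45.079)²) = √(60964.05428 + 2032.11624) = 250.990 m
L: √((-66.099)² + (-102.811)²) = √(4369.07780 + 10570.10172) = 122.226 m
M: √((25.029)² + (155.604)²) = √(626.45084 + 24212.60482) = 157.604 m
Minimum: E at 73.660 m.

E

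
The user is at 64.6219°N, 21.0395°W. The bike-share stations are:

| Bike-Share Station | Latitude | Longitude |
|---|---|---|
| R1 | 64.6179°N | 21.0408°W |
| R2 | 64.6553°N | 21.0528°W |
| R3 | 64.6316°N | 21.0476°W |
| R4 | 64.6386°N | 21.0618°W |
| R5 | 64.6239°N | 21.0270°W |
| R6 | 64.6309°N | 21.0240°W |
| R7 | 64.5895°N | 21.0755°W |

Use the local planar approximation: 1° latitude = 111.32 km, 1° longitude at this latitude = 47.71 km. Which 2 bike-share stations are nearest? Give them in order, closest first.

Distances from 64.6219°N, 21.0395°W:
R1: 0.4496 km
R2: 3.7718 km
R3: 1.1469 km
R4: 2.1420 km
R5: 0.6366 km
R6: 1.2452 km
R7: 3.9948 km
Sorted: R1 (0.4496 km) < R5 (0.6366 km) < R3 (1.1469 km) < R6 (1.2452 km) < …

R1, R5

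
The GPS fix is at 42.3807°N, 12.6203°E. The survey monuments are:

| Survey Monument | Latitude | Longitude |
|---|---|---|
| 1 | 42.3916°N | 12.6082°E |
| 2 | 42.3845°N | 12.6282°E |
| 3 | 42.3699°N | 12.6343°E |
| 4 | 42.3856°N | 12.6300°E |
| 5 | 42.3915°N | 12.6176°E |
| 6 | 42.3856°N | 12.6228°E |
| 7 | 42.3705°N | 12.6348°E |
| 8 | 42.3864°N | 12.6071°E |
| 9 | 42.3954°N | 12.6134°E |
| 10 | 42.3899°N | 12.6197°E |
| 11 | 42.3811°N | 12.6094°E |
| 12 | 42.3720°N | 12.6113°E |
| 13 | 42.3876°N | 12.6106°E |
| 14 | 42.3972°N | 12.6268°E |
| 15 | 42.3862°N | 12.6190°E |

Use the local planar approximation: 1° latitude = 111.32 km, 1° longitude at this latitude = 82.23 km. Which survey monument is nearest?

6

Distances from 42.3807°N, 12.6203°E:
1: 1.5692 km
2: 0.7752 km
3: 1.6646 km
4: 0.9663 km
5: 1.2226 km
6: 0.5829 km
7: 1.6465 km
8: 1.2573 km
9: 1.7320 km
10: 1.0253 km
11: 0.8974 km
12: 1.2189 km
13: 1.1073 km
14: 1.9130 km
15: 0.6215 km
Minimum: 6 at 0.5829 km.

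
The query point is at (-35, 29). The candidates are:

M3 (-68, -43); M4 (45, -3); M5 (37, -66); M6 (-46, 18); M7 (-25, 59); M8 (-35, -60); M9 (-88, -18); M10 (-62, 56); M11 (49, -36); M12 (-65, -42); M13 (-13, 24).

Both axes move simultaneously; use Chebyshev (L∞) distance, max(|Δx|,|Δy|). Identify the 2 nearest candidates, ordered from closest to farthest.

M6, M13

Distances from (-35, 29):
M3: 72
M4: 80
M5: 95
M6: 11
M7: 30
M8: 89
M9: 53
M10: 27
M11: 84
M12: 71
M13: 22
Sorted: M6 (11) < M13 (22) < M10 (27) < M7 (30) < …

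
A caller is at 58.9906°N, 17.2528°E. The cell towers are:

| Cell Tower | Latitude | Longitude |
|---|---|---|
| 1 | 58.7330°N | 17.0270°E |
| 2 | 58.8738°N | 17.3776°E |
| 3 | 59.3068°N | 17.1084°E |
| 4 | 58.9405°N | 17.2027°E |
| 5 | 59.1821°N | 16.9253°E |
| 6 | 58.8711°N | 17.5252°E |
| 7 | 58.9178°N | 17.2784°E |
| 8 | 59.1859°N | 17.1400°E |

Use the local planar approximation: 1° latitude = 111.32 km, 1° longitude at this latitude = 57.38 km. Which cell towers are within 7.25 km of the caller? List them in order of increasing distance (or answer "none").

4

Distances from 58.9906°N, 17.2528°E:
1: √((-0.2576·111.32)² + (-0.2258·57.38)²) = √(822.314811 + 167.868405) = 31.4672 km
2: √((-0.1168·111.32)² + (0.1248·57.38)²) = √(169.056581 + 51.280265) = 14.8437 km
3: √((0.3162·111.32)² + (-0.1444·57.38)²) = √(1238.996634 + 68.652360) = 36.1614 km
4: √((-0.0501·111.32)² + (-0.0501·57.38)²) = √(31.104401 + 8.264119) = 6.2744 km
5: √((0.1915·111.32)² + (-0.3275·57.38)²) = √(454.447744 + 353.137385) = 28.4180 km
6: √((-0.1195·111.32)² + (0.2724·57.38)²) = √(176.962892 + 244.306653) = 20.5249 km
7: √((-0.0728·111.32)² + (0.0256·57.38)²) = √(65.676372 + 2.157749) = 8.2361 km
8: √((0.1953·111.32)² + (-0.1128·57.38)²) = √(472.662211 + 41.892790) = 22.6838 km
Threshold 7.25 km: 4 (6.2744 km) is within range.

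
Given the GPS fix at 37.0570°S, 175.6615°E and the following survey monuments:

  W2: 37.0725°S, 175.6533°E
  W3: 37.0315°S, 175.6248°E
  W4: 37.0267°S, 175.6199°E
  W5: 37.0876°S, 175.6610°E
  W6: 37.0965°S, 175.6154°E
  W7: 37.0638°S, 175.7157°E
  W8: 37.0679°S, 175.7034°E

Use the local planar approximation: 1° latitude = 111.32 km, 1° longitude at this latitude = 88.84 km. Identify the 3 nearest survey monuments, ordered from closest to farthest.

W2, W5, W8

Distances from 37.0570°S, 175.6615°E:
W2: 1.8729 km
W3: 4.3230 km
W4: 5.0036 km
W5: 3.4067 km
W6: 6.0090 km
W7: 4.8743 km
W8: 3.9152 km
Sorted: W2 (1.8729 km) < W5 (3.4067 km) < W8 (3.9152 km) < W3 (4.3230 km) < W7 (4.8743 km) < …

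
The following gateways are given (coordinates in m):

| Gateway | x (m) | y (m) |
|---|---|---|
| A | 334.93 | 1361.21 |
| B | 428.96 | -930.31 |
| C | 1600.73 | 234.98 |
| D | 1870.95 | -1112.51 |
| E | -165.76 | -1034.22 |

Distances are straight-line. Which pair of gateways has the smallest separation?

Pairwise distances:
A–B: 2293.45 m
A–C: 1694.30 m
A–D: 2911.81 m
A–E: 2447.20 m
B–C: 1652.56 m
B–D: 1453.46 m
B–E: 603.73 m
C–D: 1374.32 m
C–E: 2175.17 m
D–E: 2038.21 m
Closest pair: B–E at 603.73 m.

B and E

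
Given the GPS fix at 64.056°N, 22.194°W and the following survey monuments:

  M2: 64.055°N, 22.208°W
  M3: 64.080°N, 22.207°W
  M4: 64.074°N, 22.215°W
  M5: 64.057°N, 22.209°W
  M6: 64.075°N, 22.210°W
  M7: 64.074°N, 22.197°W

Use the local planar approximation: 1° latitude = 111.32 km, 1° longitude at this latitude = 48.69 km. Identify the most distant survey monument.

Distances from 64.056°N, 22.194°W:
M2: 0.691 km
M3: 2.746 km
M4: 2.250 km
M5: 0.739 km
M6: 2.254 km
M7: 2.009 km
Maximum: M3 at 2.746 km.

M3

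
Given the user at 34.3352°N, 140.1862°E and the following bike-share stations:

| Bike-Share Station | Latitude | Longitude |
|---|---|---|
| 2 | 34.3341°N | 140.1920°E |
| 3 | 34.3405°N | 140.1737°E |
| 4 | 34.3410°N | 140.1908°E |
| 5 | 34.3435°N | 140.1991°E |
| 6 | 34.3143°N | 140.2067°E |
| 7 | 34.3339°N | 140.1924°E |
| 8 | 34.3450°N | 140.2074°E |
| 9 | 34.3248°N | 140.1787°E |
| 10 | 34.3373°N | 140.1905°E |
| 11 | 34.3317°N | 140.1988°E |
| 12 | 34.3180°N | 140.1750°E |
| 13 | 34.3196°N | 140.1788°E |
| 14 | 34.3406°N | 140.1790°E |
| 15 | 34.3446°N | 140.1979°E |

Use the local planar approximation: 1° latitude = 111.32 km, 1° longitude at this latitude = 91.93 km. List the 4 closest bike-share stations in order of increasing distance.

Distances from 34.3352°N, 140.1862°E:
2: √((-0.0011·111.32)² + (0.0058·91.93)²) = √(0.014994 + 0.284296) = 0.5471 km
3: √((0.0053·111.32)² + (-0.0125·91.93)²) = √(0.348095 + 1.320488) = 1.2917 km
4: √((0.0058·111.32)² + (0.0046·91.93)²) = √(0.416872 + 0.178826) = 0.7718 km
5: √((0.0083·111.32)² + (0.0129·91.93)²) = √(0.853695 + 1.406352) = 1.5033 km
6: √((-0.0209·111.32)² + (0.0205·91.93)²) = √(5.413012 + 3.551585) = 2.9941 km
7: √((-0.0013·111.32)² + (0.0062·91.93)²) = √(0.020943 + 0.324861) = 0.5881 km
8: √((0.0098·111.32)² + (0.0212·91.93)²) = √(1.190141 + 3.798274) = 2.2335 km
9: √((-0.0104·111.32)² + (-0.0075·91.93)²) = √(1.340334 + 0.475376) = 1.3475 km
10: √((0.0021·111.32)² + (0.0043·91.93)²) = √(0.054649 + 0.156261) = 0.4593 km
11: √((-0.0035·111.32)² + (0.0126·91.93)²) = √(0.151804 + 1.341701) = 1.2221 km
12: √((-0.0172·111.32)² + (-0.0112·91.93)²) = √(3.666091 + 1.060109) = 2.1740 km
13: √((-0.0156·111.32)² + (-0.0074·91.93)²) = √(3.015752 + 0.462784) = 1.8651 km
14: √((0.0054·111.32)² + (-0.0072·91.93)²) = √(0.361355 + 0.438106) = 0.8941 km
15: √((0.0094·111.32)² + (0.0117·91.93)²) = √(1.094970 + 1.156874) = 1.5006 km
Sorted: 10 (0.4593 km) < 2 (0.5471 km) < 7 (0.5881 km) < 4 (0.7718 km) < 14 (0.8941 km) < 11 (1.2221 km) < …

10, 2, 7, 4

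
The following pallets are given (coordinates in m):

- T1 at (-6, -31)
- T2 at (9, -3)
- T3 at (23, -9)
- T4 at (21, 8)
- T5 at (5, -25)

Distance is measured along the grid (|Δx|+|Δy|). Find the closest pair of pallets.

Pairwise distances:
T1–T5: |11| + |6| = 11 + 6 = 17 m
T3–T4: |-2| + |17| = 2 + 17 = 19 m
T2–T3: |14| + |-6| = 14 + 6 = 20 m
T2–T4: |12| + |11| = 12 + 11 = 23 m
T2–T5: |-4| + |-22| = 4 + 22 = 26 m
T3–T5: |-18| + |-16| = 18 + 16 = 34 m
T1–T2: |15| + |28| = 15 + 28 = 43 m
T4–T5: |-16| + |-33| = 16 + 33 = 49 m
T1–T3: |29| + |22| = 29 + 22 = 51 m
T1–T4: |27| + |39| = 27 + 39 = 66 m
Closest pair: T1–T5 at 17 m.

T1 and T5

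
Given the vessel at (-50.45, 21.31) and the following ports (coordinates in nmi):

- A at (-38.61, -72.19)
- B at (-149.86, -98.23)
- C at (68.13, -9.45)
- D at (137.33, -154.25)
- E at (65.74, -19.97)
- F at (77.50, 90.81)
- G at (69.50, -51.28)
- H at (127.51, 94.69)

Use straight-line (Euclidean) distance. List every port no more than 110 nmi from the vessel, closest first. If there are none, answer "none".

Distances from (-50.45, 21.31):
A: √((11.84)² + (-93.50)²) = √(140.1856 + 8742.2500) = 94.25 nmi
B: √((-99.41)² + (-119.54)²) = √(9882.3481 + 14289.8116) = 155.47 nmi
C: √((118.58)² + (-30.76)²) = √(14061.2164 + 946.1776) = 122.50 nmi
D: √((187.78)² + (-175.56)²) = √(35261.3284 + 30821.3136) = 257.07 nmi
E: √((116.19)² + (-41.28)²) = √(13500.1161 + 1704.0384) = 123.31 nmi
F: √((127.95)² + (69.50)²) = √(16371.2025 + 4830.2500) = 145.61 nmi
G: √((119.95)² + (-72.59)²) = √(14388.0025 + 5269.3081) = 140.20 nmi
H: √((177.96)² + (73.38)²) = √(31669.7616 + 5384.6244) = 192.50 nmi
Threshold 110 nmi: A (94.25 nmi) is within range.

A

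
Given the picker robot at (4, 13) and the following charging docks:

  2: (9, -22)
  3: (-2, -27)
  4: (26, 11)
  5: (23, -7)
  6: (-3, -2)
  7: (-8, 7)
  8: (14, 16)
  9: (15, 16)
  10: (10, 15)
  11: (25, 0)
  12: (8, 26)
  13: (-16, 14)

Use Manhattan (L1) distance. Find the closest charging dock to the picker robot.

10

Distances from (4, 13):
2: 40
3: 46
4: 24
5: 39
6: 22
7: 18
8: 13
9: 14
10: 8
11: 34
12: 17
13: 21
Minimum: 10 at 8.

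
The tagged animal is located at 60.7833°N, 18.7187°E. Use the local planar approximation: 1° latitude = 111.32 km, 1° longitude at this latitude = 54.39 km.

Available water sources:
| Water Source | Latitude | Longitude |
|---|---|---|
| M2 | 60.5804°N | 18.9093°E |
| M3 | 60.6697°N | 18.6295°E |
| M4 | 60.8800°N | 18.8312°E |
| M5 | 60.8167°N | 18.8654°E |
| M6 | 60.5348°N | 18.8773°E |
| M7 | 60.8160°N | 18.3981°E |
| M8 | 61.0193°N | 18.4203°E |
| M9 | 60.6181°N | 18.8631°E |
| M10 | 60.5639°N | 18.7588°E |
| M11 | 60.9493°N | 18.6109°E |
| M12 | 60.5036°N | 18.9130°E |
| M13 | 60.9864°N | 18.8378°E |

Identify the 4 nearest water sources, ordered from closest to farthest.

M5, M4, M3, M7

Distances from 60.7833°N, 18.7187°E:
M2: 24.8522 km
M3: 13.5447 km
M4: 12.3822 km
M5: 8.8028 km
M6: 28.9768 km
M7: 17.8133 km
M8: 30.8805 km
M9: 19.9970 km
M10: 24.5208 km
M11: 19.3870 km
M12: 32.8808 km
M13: 23.5188 km
Sorted: M5 (8.8028 km) < M4 (12.3822 km) < M3 (13.5447 km) < M7 (17.8133 km) < M11 (19.3870 km) < M9 (19.9970 km) < …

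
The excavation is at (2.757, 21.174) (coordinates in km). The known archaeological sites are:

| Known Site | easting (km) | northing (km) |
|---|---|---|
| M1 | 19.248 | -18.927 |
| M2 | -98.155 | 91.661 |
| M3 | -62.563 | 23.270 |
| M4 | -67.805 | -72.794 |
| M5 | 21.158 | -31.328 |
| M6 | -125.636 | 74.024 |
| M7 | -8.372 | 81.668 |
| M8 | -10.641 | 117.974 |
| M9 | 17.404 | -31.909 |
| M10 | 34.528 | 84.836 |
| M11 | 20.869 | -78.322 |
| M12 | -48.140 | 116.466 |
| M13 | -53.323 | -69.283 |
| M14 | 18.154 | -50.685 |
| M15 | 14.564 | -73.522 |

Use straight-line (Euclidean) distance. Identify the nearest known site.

Distances from (2.757, 21.174):
M1: 43.359 km
M2: 123.092 km
M3: 65.354 km
M4: 117.512 km
M5: 55.633 km
M6: 138.845 km
M7: 61.509 km
M8: 97.723 km
M9: 55.067 km
M10: 71.149 km
M11: 101.131 km
M12: 108.033 km
M13: 106.430 km
M14: 73.490 km
M15: 95.429 km
Minimum: M1 at 43.359 km.

M1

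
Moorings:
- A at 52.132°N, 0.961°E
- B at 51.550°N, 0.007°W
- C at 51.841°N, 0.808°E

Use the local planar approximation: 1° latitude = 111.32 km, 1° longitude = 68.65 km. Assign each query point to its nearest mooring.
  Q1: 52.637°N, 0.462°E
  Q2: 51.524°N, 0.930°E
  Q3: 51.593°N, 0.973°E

Q1 at 52.637°N, 0.462°E:
  A: 65.832 km
  B: 125.215 km
  C: 91.739 km
  → nearest: A (65.832 km)
Q2 at 51.524°N, 0.930°E:
  A: 67.716 km
  B: 64.390 km
  C: 36.269 km
  → nearest: C (36.269 km)
Q3 at 51.593°N, 0.973°E:
  A: 60.007 km
  B: 67.447 km
  C: 29.841 km
  → nearest: C (29.841 km)

Q1→A; Q2→C; Q3→C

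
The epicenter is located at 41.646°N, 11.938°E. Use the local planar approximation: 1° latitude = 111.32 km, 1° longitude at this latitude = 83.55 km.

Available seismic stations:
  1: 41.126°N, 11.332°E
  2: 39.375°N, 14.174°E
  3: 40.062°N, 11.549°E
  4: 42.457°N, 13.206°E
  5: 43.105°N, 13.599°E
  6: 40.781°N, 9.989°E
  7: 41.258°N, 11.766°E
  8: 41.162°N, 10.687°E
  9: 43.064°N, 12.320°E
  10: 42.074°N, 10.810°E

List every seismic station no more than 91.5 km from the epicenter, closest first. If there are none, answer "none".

7, 1

Distances from 41.646°N, 11.938°E:
1: 76.905 km
2: 314.345 km
3: 179.301 km
4: 139.191 km
5: 213.630 km
6: 189.179 km
7: 45.520 km
8: 117.591 km
9: 161.046 km
10: 105.603 km
Threshold 91.5 km: 7 (45.520 km), 1 (76.905 km) are within range.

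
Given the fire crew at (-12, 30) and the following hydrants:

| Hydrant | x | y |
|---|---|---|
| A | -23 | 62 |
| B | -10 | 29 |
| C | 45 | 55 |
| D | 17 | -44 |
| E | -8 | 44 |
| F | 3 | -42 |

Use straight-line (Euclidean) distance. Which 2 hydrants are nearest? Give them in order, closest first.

Distances from (-12, 30):
A: √((-11)² + (32)²) = √(121.000 + 1024.000) = 33.8
B: √((2)² + (-1)²) = √(4.000 + 1.000) = 2.2
C: √((57)² + (25)²) = √(3249.000 + 625.000) = 62.2
D: √((29)² + (-74)²) = √(841.000 + 5476.000) = 79.5
E: √((4)² + (14)²) = √(16.000 + 196.000) = 14.6
F: √((15)² + (-72)²) = √(225.000 + 5184.000) = 73.5
Sorted: B (2.2) < E (14.6) < A (33.8) < C (62.2) < …

B, E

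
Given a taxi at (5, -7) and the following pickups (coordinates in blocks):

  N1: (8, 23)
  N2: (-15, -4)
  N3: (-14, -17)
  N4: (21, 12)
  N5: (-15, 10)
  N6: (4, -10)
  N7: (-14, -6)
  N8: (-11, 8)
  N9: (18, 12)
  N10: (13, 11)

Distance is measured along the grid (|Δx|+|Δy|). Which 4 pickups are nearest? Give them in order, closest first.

Distances from (5, -7):
N1: |3| + |30| = 3 + 30 = 33 blocks
N2: |-20| + |3| = 20 + 3 = 23 blocks
N3: |-19| + |-10| = 19 + 10 = 29 blocks
N4: |16| + |19| = 16 + 19 = 35 blocks
N5: |-20| + |17| = 20 + 17 = 37 blocks
N6: |-1| + |-3| = 1 + 3 = 4 blocks
N7: |-19| + |1| = 19 + 1 = 20 blocks
N8: |-16| + |15| = 16 + 15 = 31 blocks
N9: |13| + |19| = 13 + 19 = 32 blocks
N10: |8| + |18| = 8 + 18 = 26 blocks
Sorted: N6 (4 blocks) < N7 (20 blocks) < N2 (23 blocks) < N10 (26 blocks) < N3 (29 blocks) < N8 (31 blocks) < …

N6, N7, N2, N10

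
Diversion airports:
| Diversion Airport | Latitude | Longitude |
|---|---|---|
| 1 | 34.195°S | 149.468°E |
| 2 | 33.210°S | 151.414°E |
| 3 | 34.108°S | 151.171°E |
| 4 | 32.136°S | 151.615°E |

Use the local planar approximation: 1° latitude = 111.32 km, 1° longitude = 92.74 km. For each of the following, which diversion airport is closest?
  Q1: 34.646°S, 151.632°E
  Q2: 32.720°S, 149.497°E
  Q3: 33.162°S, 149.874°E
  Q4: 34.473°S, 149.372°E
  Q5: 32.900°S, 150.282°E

Q1 at 34.646°S, 151.632°E:
  1: 206.874 km
  2: 161.129 km
  3: 73.584 km
  4: 279.418 km
  → nearest: 3 (73.584 km)
Q2 at 32.720°S, 149.497°E:
  1: 164.219 km
  2: 185.962 km
  3: 219.033 km
  4: 206.902 km
  → nearest: 1 (164.219 km)
Q3 at 33.162°S, 149.874°E:
  1: 121.001 km
  2: 142.920 km
  3: 159.869 km
  4: 197.773 km
  → nearest: 1 (121.001 km)
Q4 at 34.473°S, 149.372°E:
  1: 32.202 km
  2: 235.861 km
  3: 171.716 km
  4: 333.093 km
  → nearest: 1 (32.202 km)
Q5 at 32.900°S, 150.282°E:
  1: 162.729 km
  2: 110.508 km
  3: 157.736 km
  4: 150.052 km
  → nearest: 2 (110.508 km)

Q1→3; Q2→1; Q3→1; Q4→1; Q5→2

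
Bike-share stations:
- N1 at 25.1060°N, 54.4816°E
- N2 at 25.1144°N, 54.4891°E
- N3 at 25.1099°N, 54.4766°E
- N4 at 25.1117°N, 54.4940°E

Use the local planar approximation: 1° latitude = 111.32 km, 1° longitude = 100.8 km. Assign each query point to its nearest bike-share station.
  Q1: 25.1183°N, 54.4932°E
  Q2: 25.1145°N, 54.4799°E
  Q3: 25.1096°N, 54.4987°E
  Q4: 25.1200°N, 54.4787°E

Q1 at 25.1183°N, 54.4932°E:
  N1: 1.8006 km
  N2: 0.5994 km
  N3: 1.9168 km
  N4: 0.7391 km
  → nearest: N2 (0.5994 km)
Q2 at 25.1145°N, 54.4799°E:
  N1: 0.9616 km
  N2: 0.9274 km
  N3: 0.6106 km
  N4: 1.4551 km
  → nearest: N3 (0.6106 km)
Q3 at 25.1096°N, 54.4987°E:
  N1: 1.7697 km
  N2: 1.1054 km
  N3: 2.2279 km
  N4: 0.5283 km
  → nearest: N4 (0.5283 km)
Q4 at 25.1200°N, 54.4787°E:
  N1: 1.5857 km
  N2: 1.2197 km
  N3: 1.1441 km
  N4: 1.7978 km
  → nearest: N3 (1.1441 km)

Q1→N2; Q2→N3; Q3→N4; Q4→N3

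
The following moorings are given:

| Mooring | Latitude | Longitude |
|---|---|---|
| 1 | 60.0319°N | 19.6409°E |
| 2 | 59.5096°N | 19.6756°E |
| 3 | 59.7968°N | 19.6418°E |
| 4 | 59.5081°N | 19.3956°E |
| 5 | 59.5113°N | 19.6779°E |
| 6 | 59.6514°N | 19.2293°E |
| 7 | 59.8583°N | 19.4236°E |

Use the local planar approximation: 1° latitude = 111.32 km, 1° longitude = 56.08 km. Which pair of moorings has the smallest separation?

2 and 5

Pairwise distances:
2–5: 0.2290 km
3–7: 14.0216 km
2–4: 15.7033 km
4–5: 15.8354 km
4–6: 18.4783 km
1–7: 22.8465 km
6–7: 25.4796 km
1–3: 26.1714 km
3–6: 28.2333 km
2–6: 29.5905 km
5–6: 29.5995 km
3–5: 31.8463 km
2–3: 32.0272 km
3–4: 34.9784 km
4–7: 39.0159 km
5–7: 41.1765 km
2–7: 41.3098 km
1–6: 48.2384 km
1–5: 57.9903 km
1–2: 58.1750 km
1–4: 59.9102 km
Closest pair: 2–5 at 0.2290 km.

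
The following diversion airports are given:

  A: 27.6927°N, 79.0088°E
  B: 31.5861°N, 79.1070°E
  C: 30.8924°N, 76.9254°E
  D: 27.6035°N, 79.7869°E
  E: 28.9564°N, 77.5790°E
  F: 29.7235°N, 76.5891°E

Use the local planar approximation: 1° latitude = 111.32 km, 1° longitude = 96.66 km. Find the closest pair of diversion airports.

Pairwise distances:
A–D: 75.8638 km
E–F: 128.2476 km
C–F: 134.1209 km
A–E: 197.2054 km
B–C: 224.5684 km
C–E: 224.5847 km
D–E: 261.2050 km
B–F: 319.7276 km
A–F: 325.2856 km
B–E: 327.8870 km
D–F: 388.8929 km
A–C: 409.1775 km
A–B: 433.5172 km
B–D: 448.1875 km
C–D: 458.8546 km
Closest pair: A–D at 75.8638 km.

A and D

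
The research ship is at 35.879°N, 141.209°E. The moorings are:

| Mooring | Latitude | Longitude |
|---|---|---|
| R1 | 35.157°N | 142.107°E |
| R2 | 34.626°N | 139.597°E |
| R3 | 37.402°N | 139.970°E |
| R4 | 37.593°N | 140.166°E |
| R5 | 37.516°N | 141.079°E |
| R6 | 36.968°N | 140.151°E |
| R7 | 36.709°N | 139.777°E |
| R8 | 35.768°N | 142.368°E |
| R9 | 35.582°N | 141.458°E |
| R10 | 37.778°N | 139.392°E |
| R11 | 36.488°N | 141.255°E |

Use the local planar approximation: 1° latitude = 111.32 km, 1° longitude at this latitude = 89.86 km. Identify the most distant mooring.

Distances from 35.879°N, 141.209°E:
R1: 113.892 km
R2: 201.093 km
R3: 202.829 km
R4: 212.579 km
R5: 182.605 km
R6: 154.061 km
R7: 158.415 km
R8: 104.878 km
R9: 39.922 km
R10: 267.109 km
R11: 67.920 km
Maximum: R10 at 267.109 km.

R10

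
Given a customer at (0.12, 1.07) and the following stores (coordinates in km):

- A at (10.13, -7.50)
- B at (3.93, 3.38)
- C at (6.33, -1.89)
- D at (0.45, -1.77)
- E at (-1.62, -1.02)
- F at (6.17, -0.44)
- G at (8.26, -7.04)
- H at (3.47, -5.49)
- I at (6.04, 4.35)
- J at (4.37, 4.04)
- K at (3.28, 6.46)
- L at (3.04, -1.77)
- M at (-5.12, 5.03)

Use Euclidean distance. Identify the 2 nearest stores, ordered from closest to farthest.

E, D

Distances from (0.12, 1.07):
A: √((10.01)² + (-8.57)²) = √(100.2001 + 73.4449) = 13.18 km
B: √((3.81)² + (2.31)²) = √(14.5161 + 5.3361) = 4.46 km
C: √((6.21)² + (-2.96)²) = √(38.5641 + 8.7616) = 6.88 km
D: √((0.33)² + (-2.84)²) = √(0.1089 + 8.0656) = 2.86 km
E: √((-1.74)² + (-2.09)²) = √(3.0276 + 4.3681) = 2.72 km
F: √((6.05)² + (-1.51)²) = √(36.6025 + 2.2801) = 6.24 km
G: √((8.14)² + (-8.11)²) = √(66.2596 + 65.7721) = 11.49 km
H: √((3.35)² + (-6.56)²) = √(11.2225 + 43.0336) = 7.37 km
I: √((5.92)² + (3.28)²) = √(35.0464 + 10.7584) = 6.77 km
J: √((4.25)² + (2.97)²) = √(18.0625 + 8.8209) = 5.18 km
K: √((3.16)² + (5.39)²) = √(9.9856 + 29.0521) = 6.25 km
L: √((2.92)² + (-2.84)²) = √(8.5264 + 8.0656) = 4.07 km
M: √((-5.24)² + (3.96)²) = √(27.4576 + 15.6816) = 6.57 km
Sorted: E (2.72 km) < D (2.86 km) < L (4.07 km) < B (4.46 km) < …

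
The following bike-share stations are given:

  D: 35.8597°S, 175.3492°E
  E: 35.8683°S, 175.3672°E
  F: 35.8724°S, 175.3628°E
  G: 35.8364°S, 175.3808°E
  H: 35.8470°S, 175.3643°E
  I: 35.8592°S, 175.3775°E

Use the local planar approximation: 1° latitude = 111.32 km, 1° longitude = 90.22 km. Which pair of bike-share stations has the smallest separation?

Pairwise distances:
D–E: 1.8851 km
D–F: 1.8720 km
D–G: 3.8543 km
D–H: 1.9633 km
D–I: 2.5538 km
E–F: 0.6049 km
E–G: 3.7571 km
E–H: 2.3855 km
E–I: 1.3747 km
F–G: 4.3241 km
F–H: 2.8308 km
F–I: 1.9794 km
G–H: 1.8996 km
G–I: 2.5555 km
H–I: 1.8063 km
Closest pair: E–F at 0.6049 km.

E and F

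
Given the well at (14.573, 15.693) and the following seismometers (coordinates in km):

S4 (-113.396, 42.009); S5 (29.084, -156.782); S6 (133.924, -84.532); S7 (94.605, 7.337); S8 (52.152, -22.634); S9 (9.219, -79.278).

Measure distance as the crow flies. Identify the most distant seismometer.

Distances from (14.573, 15.693):
S4: √((-127.969)² + (26.316)²) = √(16376.06496 + 692.53186) = 130.647 km
S5: √((14.511)² + (-172.475)²) = √(210.56912 + 29747.62563) = 173.084 km
S6: √((119.351)² + (-100.225)²) = √(14244.66120 + 10045.05062) = 155.852 km
S7: √((80.032)² + (-8.356)²) = √(6405.12102 + 69.82274) = 80.467 km
S8: √((37.579)² + (-38.327)²) = √(1412.18124 + 1468.95893) = 53.676 km
S9: √((-5.354)² + (-94.971)²) = √(28.66532 + 9019.49084) = 95.122 km
Maximum: S5 at 173.084 km.

S5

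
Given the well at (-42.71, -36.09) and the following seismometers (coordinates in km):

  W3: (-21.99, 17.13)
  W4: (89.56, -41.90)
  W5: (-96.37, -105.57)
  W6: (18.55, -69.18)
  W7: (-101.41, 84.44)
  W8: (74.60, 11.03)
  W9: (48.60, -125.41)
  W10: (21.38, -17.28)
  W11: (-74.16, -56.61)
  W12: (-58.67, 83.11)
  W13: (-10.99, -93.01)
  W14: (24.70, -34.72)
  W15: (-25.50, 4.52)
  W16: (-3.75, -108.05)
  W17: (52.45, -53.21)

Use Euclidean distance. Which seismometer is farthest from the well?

W7

Distances from (-42.71, -36.09):
W3: 57.11 km
W4: 132.40 km
W5: 87.79 km
W6: 69.63 km
W7: 134.06 km
W8: 126.42 km
W9: 127.73 km
W10: 66.79 km
W11: 37.55 km
W12: 120.26 km
W13: 65.16 km
W14: 67.42 km
W15: 44.11 km
W16: 81.83 km
W17: 96.69 km
Maximum: W7 at 134.06 km.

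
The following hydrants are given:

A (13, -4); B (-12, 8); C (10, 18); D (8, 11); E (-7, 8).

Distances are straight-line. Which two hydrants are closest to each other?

B and E

Pairwise distances:
B–E: 5.0
C–D: 7.3
D–E: 15.3
A–D: 15.8
C–E: 19.7
B–D: 20.2
A–C: 22.2
A–E: 23.3
B–C: 24.2
A–B: 27.7
Closest pair: B–E at 5.0.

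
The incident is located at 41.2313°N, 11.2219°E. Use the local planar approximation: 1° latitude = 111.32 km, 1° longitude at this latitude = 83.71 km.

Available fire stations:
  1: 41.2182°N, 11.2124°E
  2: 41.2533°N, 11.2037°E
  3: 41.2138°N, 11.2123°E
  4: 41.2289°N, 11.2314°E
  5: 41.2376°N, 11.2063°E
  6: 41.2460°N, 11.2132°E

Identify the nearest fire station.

Distances from 41.2313°N, 11.2219°E:
1: 1.6610 km
2: 2.8843 km
3: 2.1073 km
4: 0.8389 km
5: 1.4823 km
6: 1.7911 km
Minimum: 4 at 0.8389 km.

4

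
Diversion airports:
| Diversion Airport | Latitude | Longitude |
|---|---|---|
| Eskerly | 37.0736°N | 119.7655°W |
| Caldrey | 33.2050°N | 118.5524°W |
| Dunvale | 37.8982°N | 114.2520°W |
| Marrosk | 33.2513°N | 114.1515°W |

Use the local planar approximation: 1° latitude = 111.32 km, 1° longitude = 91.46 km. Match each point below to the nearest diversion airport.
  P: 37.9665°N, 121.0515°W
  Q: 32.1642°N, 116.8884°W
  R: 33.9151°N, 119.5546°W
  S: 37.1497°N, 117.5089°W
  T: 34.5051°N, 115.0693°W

P→Eskerly; Q→Caldrey; R→Caldrey; S→Eskerly; T→Marrosk

P at 37.9665°N, 121.0515°W:
  Eskerly: √((-0.8929·111.32)² + (1.2860·91.46)²) = √(9879.888452 + 13833.890420) = 153.9928 km
  Caldrey: √((-4.7615·111.32)² + (2.4991·91.46)²) = √(280953.193318 + 52243.187083) = 577.2317 km
  Dunvale: √((-0.0683·111.32)² + (6.7995·91.46)²) = √(57.807981 + 386737.557740) = 621.9287 km
  Marrosk: √((-4.7152·111.32)² + (6.9000·91.46)²) = √(275515.878003 + 398254.393476) = 820.8351 km
  → nearest: Eskerly (153.9928 km)
Q at 32.1642°N, 116.8884°W:
  Eskerly: √((4.9094·111.32)² + (-2.8771·91.46)²) = √(298677.998152 + 69242.431195) = 606.5644 km
  Caldrey: √((1.0408·111.32)² + (-1.6640·91.46)²) = √(13423.969676 + 23161.625648) = 191.2736 km
  Dunvale: √((5.7340·111.32)² + (2.6364·91.46)²) = √(407438.226287 + 58141.335069) = 682.3339 km
  Marrosk: √((1.0871·111.32)² + (2.7369·91.46)²) = √(14644.865479 + 62658.537409) = 278.0349 km
  → nearest: Caldrey (191.2736 km)
R at 33.9151°N, 119.5546°W:
  Eskerly: √((3.1585·111.32)² + (-0.2109·91.46)²) = √(123625.527522 + 372.062203) = 352.1329 km
  Caldrey: √((-0.7101·111.32)² + (1.0022·91.46)²) = √(6248.638792 + 8401.777785) = 121.0389 km
  Dunvale: √((3.9831·111.32)² + (5.3026·91.46)²) = √(196602.400067 + 235201.522706) = 657.1179 km
  Marrosk: √((-0.6638·111.32)² + (5.4031·91.46)²) = √(5460.355158 + 244201.543753) = 499.6618 km
  → nearest: Caldrey (121.0389 km)
S at 37.1497°N, 117.5089°W:
  Eskerly: √((-0.0761·111.32)² + (-2.2566·91.46)²) = √(71.765499 + 42596.269070) = 206.5624 km
  Caldrey: √((-3.9447·111.32)² + (-1.0435·91.46)²) = √(192829.890889 + 9108.509191) = 449.3756 km
  Dunvale: √((0.7485·111.32)² + (3.2569·91.46)²) = √(6942.725662 + 88730.155462) = 309.3103 km
  Marrosk: √((-3.8984·111.32)² + (3.3574·91.46)²) = √(188329.863691 + 94290.636253) = 531.6206 km
  → nearest: Eskerly (206.5624 km)
T at 34.5051°N, 115.0693°W:
  Eskerly: √((2.5685·111.32)² + (-4.6962·91.46)²) = √(81753.345802 + 184482.664477) = 515.9806 km
  Caldrey: √((-1.3001·111.32)² + (-3.4831·91.46)²) = √(20945.942737 + 101483.229800) = 349.8988 km
  Dunvale: √((3.3931·111.32)² + (0.8173·91.46)²) = √(142672.316812 + 5587.601071) = 385.0453 km
  Marrosk: √((-1.2538·111.32)² + (0.9178·91.46)²) = √(19480.626795 + 7046.257349) = 162.8708 km
  → nearest: Marrosk (162.8708 km)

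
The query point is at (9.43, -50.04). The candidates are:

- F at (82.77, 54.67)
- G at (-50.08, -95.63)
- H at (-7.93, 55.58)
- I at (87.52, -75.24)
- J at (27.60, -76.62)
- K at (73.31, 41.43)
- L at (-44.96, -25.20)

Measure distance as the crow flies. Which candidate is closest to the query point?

Distances from (9.43, -50.04):
F: 127.84
G: 74.97
H: 107.04
I: 82.06
J: 32.20
K: 111.57
L: 59.79
Minimum: J at 32.20.

J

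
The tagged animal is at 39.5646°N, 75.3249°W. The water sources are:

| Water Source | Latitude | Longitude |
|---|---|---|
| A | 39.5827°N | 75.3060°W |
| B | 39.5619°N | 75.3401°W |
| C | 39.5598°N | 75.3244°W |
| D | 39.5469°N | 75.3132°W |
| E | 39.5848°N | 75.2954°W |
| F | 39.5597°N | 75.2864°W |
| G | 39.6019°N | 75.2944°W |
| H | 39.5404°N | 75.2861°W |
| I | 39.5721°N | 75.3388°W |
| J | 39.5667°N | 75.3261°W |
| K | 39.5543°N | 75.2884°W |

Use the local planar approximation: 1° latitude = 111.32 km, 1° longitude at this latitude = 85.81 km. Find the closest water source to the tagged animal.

Distances from 39.5646°N, 75.3249°W:
A: √((0.0181·111.32)² + (0.0189·85.81)²) = √(4.059790 + 2.630264) = 2.5865 km
B: √((-0.0027·111.32)² + (-0.0152·85.81)²) = √(0.090339 + 1.701230) = 1.3385 km
C: √((-0.0048·111.32)² + (0.0005·85.81)²) = √(0.285515 + 0.001841) = 0.5361 km
D: √((-0.0177·111.32)² + (0.0117·85.81)²) = √(3.882334 + 1.007970) = 2.2114 km
E: √((0.0202·111.32)² + (0.0295·85.81)²) = √(5.056490 + 6.407961) = 3.3859 km
F: √((-0.0049·111.32)² + (0.0385·85.81)²) = √(0.297535 + 10.914335) = 3.3484 km
G: √((0.0373·111.32)² + (0.0305·85.81)²) = √(17.241064 + 6.849762) = 4.9082 km
H: √((-0.0242·111.32)² + (0.0388·85.81)²) = √(7.257334 + 11.085091) = 4.2828 km
I: √((0.0075·111.32)² + (-0.0139·85.81)²) = √(0.697058 + 1.422674) = 1.4559 km
J: √((0.0021·111.32)² + (-0.0012·85.81)²) = √(0.054649 + 0.010603) = 0.2554 km
K: √((-0.0103·111.32)² + (0.0365·85.81)²) = √(1.314682 + 9.809831) = 3.3353 km
Minimum: J at 0.2554 km.

J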